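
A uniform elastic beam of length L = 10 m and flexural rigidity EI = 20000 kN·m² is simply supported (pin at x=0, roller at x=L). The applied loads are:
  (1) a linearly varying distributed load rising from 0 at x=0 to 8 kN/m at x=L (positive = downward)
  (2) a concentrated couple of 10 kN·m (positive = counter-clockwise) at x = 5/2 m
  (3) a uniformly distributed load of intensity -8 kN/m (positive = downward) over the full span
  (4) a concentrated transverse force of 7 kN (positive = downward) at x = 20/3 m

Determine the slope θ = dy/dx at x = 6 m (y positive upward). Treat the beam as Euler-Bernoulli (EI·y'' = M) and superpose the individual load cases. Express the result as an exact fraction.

Load 1 — triangular load w₀=8 kN/m (0→w₀ over full span):
  θ_1 = -w₀(7L⁴-30L²x²+15x⁴)/(360LEI) = -8·(7·10⁴-30·10²·6²+15·6⁴)/(360·10·20000) = 58/28125 rad
Load 2 — applied couple M₀=10 kN·m at a=5/2 m (b=L-a=15/2):
  θ_2 = (M₀x²/(2L)-M₀(x-a)+C₁)/EI  [x>a] with C₁=M₀(3b²-L²)/(6L)=275/24 = (10·6²/(2·10)-10·(6-(5/2))+(275/24))/20000 = -133/480000 rad
Load 3 — uniform load w=-8 kN/m over full span:
  θ_3 = -w(L³-6Lx²+4x³)/(24EI) = -(-8)·(10³-6·10·6²+4·6³)/(24·20000) = -37/7500 rad
Load 4 — point force P=7 kN at a=20/3 m (b=L-a=10/3):
  θ_4 = -Pb(L²-b²-3x²)/(6LEI)  [x≤a] = -7·(10/3)·(10²-(10/3)²-3·6²)/(6·10·20000) = 301/810000 rad
Superposition: θ = Σ θ_i = -179923/64800000 rad ≈ -0.002777 rad

θ(6) = -179923/64800000 rad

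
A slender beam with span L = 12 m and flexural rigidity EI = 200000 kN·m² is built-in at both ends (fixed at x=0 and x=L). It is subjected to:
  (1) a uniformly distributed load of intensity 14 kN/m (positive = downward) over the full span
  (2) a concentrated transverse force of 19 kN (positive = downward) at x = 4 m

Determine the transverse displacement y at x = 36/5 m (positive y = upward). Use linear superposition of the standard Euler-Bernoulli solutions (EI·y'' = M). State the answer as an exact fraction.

y(36/5) = -23452/5859375 m

Load 1 — uniform load w=14 kN/m over full span:
  y_1 = -wx²(L-x)²/(24EI) = -14·(36/5)²·(12-(36/5))²/(24·200000) = -6804/1953125 m
Load 2 — point force P=19 kN at a=4 m (b=L-a=8):
  y_2 = -Pa²(L-x)²(3bL-(3b+a)(L-x))/(6L³EI)  [x>a] = -19·4²·(12-(36/5))²·(3·8·12-(3·8+4)·(12-(36/5)))/(6·12³·200000) = -608/1171875 m
Superposition: y = Σ y_i = -23452/5859375 m ≈ -0.004002 m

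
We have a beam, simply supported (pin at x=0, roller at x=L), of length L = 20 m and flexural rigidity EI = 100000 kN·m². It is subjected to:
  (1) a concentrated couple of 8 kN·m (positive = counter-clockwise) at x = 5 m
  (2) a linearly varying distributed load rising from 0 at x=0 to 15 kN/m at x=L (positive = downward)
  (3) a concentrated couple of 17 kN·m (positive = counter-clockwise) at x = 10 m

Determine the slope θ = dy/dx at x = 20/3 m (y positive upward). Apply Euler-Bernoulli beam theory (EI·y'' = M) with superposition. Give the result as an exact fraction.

θ(20/3) = -40997/3240000 rad

Load 1 — applied couple M₀=8 kN·m at a=5 m (b=L-a=15):
  θ_1 = (M₀x²/(2L)-M₀(x-a)+C₁)/EI  [x>a] with C₁=M₀(3b²-L²)/(6L)=55/3 = (8·(20/3)²/(2·20)-8·((20/3)-5)+(55/3))/100000 = 1/7200 rad
Load 2 — triangular load w₀=15 kN/m (0→w₀ over full span):
  θ_2 = -w₀(7L⁴-30L²x²+15x⁴)/(360LEI) = -15·(7·20⁴-30·20²·(20/3)²+15·(20/3)⁴)/(360·20·100000) = -26/2025 rad
Load 3 — applied couple M₀=17 kN·m at a=10 m (b=L-a=10):
  θ_3 = (M₀x²/(2L)+C₁)/EI  [x≤a] with C₁=M₀(3b²-L²)/(6L)=-85/6 = (17·(20/3)²/(2·20)+(-85/6))/100000 = 17/360000 rad
Superposition: θ = Σ θ_i = -40997/3240000 rad ≈ -0.012653 rad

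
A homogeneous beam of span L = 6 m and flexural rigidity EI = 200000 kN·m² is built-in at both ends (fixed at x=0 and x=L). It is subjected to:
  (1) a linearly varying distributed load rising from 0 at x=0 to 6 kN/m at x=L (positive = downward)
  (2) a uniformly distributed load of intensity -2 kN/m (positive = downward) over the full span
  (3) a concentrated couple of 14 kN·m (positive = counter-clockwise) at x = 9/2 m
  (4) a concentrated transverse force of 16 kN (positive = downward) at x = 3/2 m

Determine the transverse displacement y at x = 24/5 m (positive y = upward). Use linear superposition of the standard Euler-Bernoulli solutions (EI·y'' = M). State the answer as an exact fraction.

y(24/5) = -440379/12500000000 m

Load 1 — triangular load w₀=6 kN/m (0→w₀ over full span):
  y_1 = -w₀x²(L-x)²(x+2L)/(120LEI) = -6·(24/5)²·(6-(24/5))²·((24/5)+2·6)/(120·6·200000) = -1134/48828125 m
Load 2 — uniform load w=-2 kN/m over full span:
  y_2 = -wx²(L-x)²/(24EI) = -(-2)·(24/5)²·(6-(24/5))²/(24·200000) = 27/1953125 m
Load 3 — applied couple M₀=14 kN·m at a=9/2 m (b=L-a=3/2):
  y_3 = (R_Ax³/6 - M_Ax²/2 - M₀(x-a)²/2)/EI  [x>a] with R_A=21/8, M_A=35/8 = ((21/8)·(24/5)³/6 - (35/8)·(24/5)²/2 - 14·((24/5)-(9/2))²/2)/200000 = -1323/100000000 m
Load 4 — point force P=16 kN at a=3/2 m (b=L-a=9/2):
  y_4 = -Pa²(L-x)²(3bL-(3b+a)(L-x))/(6L³EI)  [x>a] = -16·(3/2)²·(6-(24/5))²·(3·(9/2)·6-(3·(9/2)+(3/2))·(6-(24/5)))/(6·6³·200000) = -63/5000000 m
Superposition: y = Σ y_i = -440379/12500000000 m ≈ -0.000035 m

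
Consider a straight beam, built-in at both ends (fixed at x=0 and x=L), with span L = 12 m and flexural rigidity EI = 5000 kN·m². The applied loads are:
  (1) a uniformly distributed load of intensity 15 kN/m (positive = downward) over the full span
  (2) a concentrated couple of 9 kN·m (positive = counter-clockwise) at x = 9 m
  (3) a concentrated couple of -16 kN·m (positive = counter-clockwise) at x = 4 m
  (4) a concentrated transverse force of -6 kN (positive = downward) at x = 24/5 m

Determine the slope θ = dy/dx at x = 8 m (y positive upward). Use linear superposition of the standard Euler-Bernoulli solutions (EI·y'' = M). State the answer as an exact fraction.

Load 1 — uniform load w=15 kN/m over full span:
  θ_1 = -wx(L-x)(L-2x)/(12EI) = -15·8·(12-8)·(12-2·8)/(12·5000) = 4/125 rad
Load 2 — applied couple M₀=9 kN·m at a=9 m (b=L-a=3):
  θ_2 = (R_Ax²/2 - M_Ax)/EI  [x≤a] with R_A=27/32, M_A=45/16 = ((27/32)·8²/2 - (45/16)·8)/5000 = 9/10000 rad
Load 3 — applied couple M₀=-16 kN·m at a=4 m (b=L-a=8):
  θ_3 = (R_Ax²/2 - M_Ax - M₀(x-a))/EI  [x>a] with R_A=-16/9, M_A=0 = ((-16/9)·8²/2 - 0·8 - (-16)·(8-4))/5000 = 8/5625 rad
Load 4 — point force P=-6 kN at a=24/5 m (b=L-a=36/5):
  θ_4 = Pa²(L-x)(2bL-(3b+a)(L-x))/(2L³EI)  [x>a] = (-6)·(24/5)²·(12-8)·(2·(36/5)·12-(3·(36/5)+(24/5))·(12-8))/(2·12³·5000) = -168/78125 rad
Superposition: θ = Σ θ_i = 361933/11250000 rad ≈ 0.032172 rad

θ(8) = 361933/11250000 rad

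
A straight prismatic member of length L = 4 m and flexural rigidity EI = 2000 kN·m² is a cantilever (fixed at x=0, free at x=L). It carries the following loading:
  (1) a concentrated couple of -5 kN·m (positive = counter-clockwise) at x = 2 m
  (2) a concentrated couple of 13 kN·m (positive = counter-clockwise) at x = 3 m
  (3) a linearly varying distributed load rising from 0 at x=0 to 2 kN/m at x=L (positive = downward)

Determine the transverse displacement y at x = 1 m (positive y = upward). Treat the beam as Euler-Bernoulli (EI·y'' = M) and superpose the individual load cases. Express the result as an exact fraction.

Load 1 — applied couple M₀=-5 kN·m at a=2 m (b=L-a=2):
  y_1 = M₀x²/(2EI)  [x≤a] = (-5)·1²/(2·2000) = -1/800 m
Load 2 — applied couple M₀=13 kN·m at a=3 m (b=L-a=1):
  y_2 = M₀x²/(2EI)  [x≤a] = 13·1²/(2·2000) = 13/4000 m
Load 3 — triangular load w₀=2 kN/m (0→w₀ over full span):
  y_3 = (w₀Lx³/12-w₀L²x²/6-w₀x⁵/(120L))/EI = (2·4·1³/12-2·4²·1²/6-2·1⁵/(120·4))/2000 = -1121/480000 m
Superposition: y = Σ y_i = -161/480000 m ≈ -0.000335 m

y(1) = -161/480000 m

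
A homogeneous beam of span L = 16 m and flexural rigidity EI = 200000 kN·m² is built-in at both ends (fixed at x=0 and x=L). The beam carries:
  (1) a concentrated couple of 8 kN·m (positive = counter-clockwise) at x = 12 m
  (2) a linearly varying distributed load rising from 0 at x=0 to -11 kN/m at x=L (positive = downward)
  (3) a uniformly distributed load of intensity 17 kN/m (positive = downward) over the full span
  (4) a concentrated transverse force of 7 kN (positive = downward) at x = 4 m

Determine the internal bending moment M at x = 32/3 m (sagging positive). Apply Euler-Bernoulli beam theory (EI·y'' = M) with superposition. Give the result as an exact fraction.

M(32/3) = 123607/1620 kN·m

Load 1 — applied couple M₀=8 kN·m at a=12 m (b=L-a=4):
  M_1 = R_Ax - M_A  [x≤a] with R_A=9/16, M_A=5/2 = (9/16)·(32/3) - (5/2) = 7/2 kN·m
Load 2 — triangular load w₀=-11 kN/m (0→w₀ over full span):
  M_2 = 3w₀Lx/20 - w₀L²/30 - w₀x³/(6L) = 3·(-11)·16·(32/3)/20 - (-11)·16²/30 - (-11)·(32/3)³/(6·16) = -19712/405 kN·m
Load 3 — uniform load w=17 kN/m over full span:
  M_3 = wLx/2 - wL²/12 - wx²/2 = 17·16·(32/3)/2 - 17·16²/12 - 17·(32/3)²/2 = 1088/9 kN·m
Load 4 — point force P=7 kN at a=4 m (b=L-a=12):
  M_4 = Pa²(a+3b)(L-x)/L³ - Pa²b/L²  [x>a] = 7·4²·(4+3·12)·(16-(32/3))/16³ - 7·4²·12/16² = 7/12 kN·m
Superposition: M = Σ M_i = 123607/1620 kN·m ≈ 76.300617 kN·m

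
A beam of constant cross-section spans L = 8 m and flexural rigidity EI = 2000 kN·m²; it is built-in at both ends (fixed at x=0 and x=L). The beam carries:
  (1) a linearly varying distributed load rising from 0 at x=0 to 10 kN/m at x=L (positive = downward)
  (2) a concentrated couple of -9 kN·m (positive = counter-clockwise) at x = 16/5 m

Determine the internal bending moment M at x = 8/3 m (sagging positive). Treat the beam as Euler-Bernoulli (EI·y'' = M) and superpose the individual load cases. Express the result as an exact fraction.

M(8/3) = 7039/2025 kN·m

Load 1 — triangular load w₀=10 kN/m (0→w₀ over full span):
  M_1 = 3w₀Lx/20 - w₀L²/30 - w₀x³/(6L) = 3·10·8·(8/3)/20 - 10·8²/30 - 10·(8/3)³/(6·8) = 544/81 kN·m
Load 2 — applied couple M₀=-9 kN·m at a=16/5 m (b=L-a=24/5):
  M_2 = R_Ax - M_A  [x≤a] with R_A=-81/50, M_A=-27/25 = (-81/50)·(8/3) - (-27/25) = -81/25 kN·m
Superposition: M = Σ M_i = 7039/2025 kN·m ≈ 3.476049 kN·m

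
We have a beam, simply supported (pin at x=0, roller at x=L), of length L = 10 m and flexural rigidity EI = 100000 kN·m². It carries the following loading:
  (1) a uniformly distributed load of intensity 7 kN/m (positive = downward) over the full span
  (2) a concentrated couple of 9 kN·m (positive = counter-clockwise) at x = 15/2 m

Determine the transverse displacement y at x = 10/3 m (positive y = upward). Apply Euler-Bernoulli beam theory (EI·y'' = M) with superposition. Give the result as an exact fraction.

Load 1 — uniform load w=7 kN/m over full span:
  y_1 = -wx(L³-2Lx²+x³)/(24EI) = -7·(10/3)·(10³-2·10·(10/3)²+(10/3)³)/(24·100000) = -77/9720 m
Load 2 — applied couple M₀=9 kN·m at a=15/2 m (b=L-a=5/2):
  y_2 = (M₀x³/(6L)+C₁x)/EI  [x≤a] with C₁=M₀(3b²-L²)/(6L)=-195/16 = (9·(10/3)³/(6·10)+(-195/16)·(10/3))/100000 = -101/288000 m
Superposition: y = Σ y_i = -64327/7776000 m ≈ -0.008273 m

y(10/3) = -64327/7776000 m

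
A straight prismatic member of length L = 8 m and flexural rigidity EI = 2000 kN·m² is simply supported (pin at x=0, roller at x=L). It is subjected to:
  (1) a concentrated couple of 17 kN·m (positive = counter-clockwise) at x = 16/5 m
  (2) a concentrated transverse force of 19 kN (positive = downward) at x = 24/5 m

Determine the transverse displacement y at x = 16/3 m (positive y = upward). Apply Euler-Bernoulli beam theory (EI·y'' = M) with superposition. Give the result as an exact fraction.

Load 1 — applied couple M₀=17 kN·m at a=16/5 m (b=L-a=24/5):
  y_1 = (M₀x³/(6L)-M₀(x-a)²/2+C₁x)/EI  [x>a] with C₁=M₀(3b²-L²)/(6L)=136/75 = (17·(16/3)³/(6·8)-17·((16/3)-(16/5))²/2+(136/75)·(16/3))/2000 = 3128/253125 m
Load 2 — point force P=19 kN at a=24/5 m (b=L-a=16/5):
  y_2 = -Pa(L-x)(2Lx-a²-x²)/(6LEI)  [x>a] = -19·(24/5)·(8-(16/3))·(2·8·(16/3)-(24/5)²-(16/3)²)/(6·8·2000) = -36176/421875 m
Superposition: y = Σ y_i = -92888/1265625 m ≈ -0.073393 m

y(16/3) = -92888/1265625 m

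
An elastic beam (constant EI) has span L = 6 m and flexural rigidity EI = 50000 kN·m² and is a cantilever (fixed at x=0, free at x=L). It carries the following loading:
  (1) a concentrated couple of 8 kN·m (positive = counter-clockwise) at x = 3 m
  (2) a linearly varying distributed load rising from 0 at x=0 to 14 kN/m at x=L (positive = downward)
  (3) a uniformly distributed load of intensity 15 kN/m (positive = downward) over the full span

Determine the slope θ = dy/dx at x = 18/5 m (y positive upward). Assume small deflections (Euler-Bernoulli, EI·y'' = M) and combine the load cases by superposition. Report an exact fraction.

θ(18/5) = -259503/15625000 rad

Load 1 — applied couple M₀=8 kN·m at a=3 m (b=L-a=3):
  θ_1 = M₀a/EI  [x>a] = 8·3/50000 = 3/6250 rad
Load 2 — triangular load w₀=14 kN/m (0→w₀ over full span):
  θ_2 = (w₀Lx²/4-w₀L²x/3-w₀x⁴/(24L))/EI = (14·6·(18/5)²/4-14·6²·(18/5)/3-14·(18/5)⁴/(24·6))/50000 = -109053/15625000 rad
Load 3 — uniform load w=15 kN/m over full span:
  θ_3 = -wx(x²-3Lx+3L²)/(6EI) = -15·(18/5)·((18/5)²-3·6·(18/5)+3·6²)/(6·50000) = -3159/312500 rad
Superposition: θ = Σ θ_i = -259503/15625000 rad ≈ -0.016608 rad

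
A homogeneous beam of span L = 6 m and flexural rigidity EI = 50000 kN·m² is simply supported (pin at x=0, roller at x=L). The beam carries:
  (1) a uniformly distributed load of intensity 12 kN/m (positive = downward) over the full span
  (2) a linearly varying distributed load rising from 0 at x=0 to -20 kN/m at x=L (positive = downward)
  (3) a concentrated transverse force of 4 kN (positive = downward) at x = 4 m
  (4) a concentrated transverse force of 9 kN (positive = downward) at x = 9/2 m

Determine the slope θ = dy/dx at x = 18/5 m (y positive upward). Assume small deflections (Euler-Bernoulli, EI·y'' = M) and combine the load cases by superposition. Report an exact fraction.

θ(18/5) = 473351/1800000000 rad

Load 1 — uniform load w=12 kN/m over full span:
  θ_1 = -w(L³-6Lx²+4x³)/(24EI) = -12·(6³-6·6·(18/5)²+4·(18/5)³)/(24·50000) = 999/1562500 rad
Load 2 — triangular load w₀=-20 kN/m (0→w₀ over full span):
  θ_2 = -w₀(7L⁴-30L²x²+15x⁴)/(360LEI) = -(-20)·(7·6⁴-30·6²·(18/5)²+15·(18/5)⁴)/(360·6·50000) = -174/390625 rad
Load 3 — point force P=4 kN at a=4 m (b=L-a=2):
  θ_3 = -Pb(L²-b²-3x²)/(6LEI)  [x≤a] = -4·2·(6²-2²-3·(18/5)²)/(6·6·50000) = 43/1406250 rad
Load 4 — point force P=9 kN at a=9/2 m (b=L-a=3/2):
  θ_4 = -Pb(L²-b²-3x²)/(6LEI)  [x≤a] = -9·(3/2)·(6²-(3/2)²-3·(18/5)²)/(6·6·50000) = 1539/40000000 rad
Superposition: θ = Σ θ_i = 473351/1800000000 rad ≈ 0.000263 rad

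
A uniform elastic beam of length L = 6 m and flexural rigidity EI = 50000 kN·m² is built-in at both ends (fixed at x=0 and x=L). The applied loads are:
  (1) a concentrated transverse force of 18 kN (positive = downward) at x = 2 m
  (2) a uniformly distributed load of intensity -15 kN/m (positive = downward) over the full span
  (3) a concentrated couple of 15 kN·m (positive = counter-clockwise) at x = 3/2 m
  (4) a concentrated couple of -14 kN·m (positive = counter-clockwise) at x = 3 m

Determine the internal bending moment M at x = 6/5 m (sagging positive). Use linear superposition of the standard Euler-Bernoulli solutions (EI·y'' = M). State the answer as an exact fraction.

Load 1 — point force P=18 kN at a=2 m (b=L-a=4):
  M_1 = Pb²(3a+b)x/L³ - Pab²/L²  [x≤a] = 18·4²·(3·2+4)·(6/5)/6³ - 18·2·4²/6² = 0 kN·m
Load 2 — uniform load w=-15 kN/m over full span:
  M_2 = wLx/2 - wL²/12 - wx²/2 = (-15)·6·(6/5)/2 - (-15)·6²/12 - (-15)·(6/5)²/2 = 9/5 kN·m
Load 3 — applied couple M₀=15 kN·m at a=3/2 m (b=L-a=9/2):
  M_3 = R_Ax - M_A  [x≤a] with R_A=45/16, M_A=-45/16 = (45/16)·(6/5) - (-45/16) = 99/16 kN·m
Load 4 — applied couple M₀=-14 kN·m at a=3 m (b=L-a=3):
  M_4 = R_Ax - M_A  [x≤a] with R_A=-7/2, M_A=-7/2 = (-7/2)·(6/5) - (-7/2) = -7/10 kN·m
Superposition: M = Σ M_i = 583/80 kN·m ≈ 7.287500 kN·m

M(6/5) = 583/80 kN·m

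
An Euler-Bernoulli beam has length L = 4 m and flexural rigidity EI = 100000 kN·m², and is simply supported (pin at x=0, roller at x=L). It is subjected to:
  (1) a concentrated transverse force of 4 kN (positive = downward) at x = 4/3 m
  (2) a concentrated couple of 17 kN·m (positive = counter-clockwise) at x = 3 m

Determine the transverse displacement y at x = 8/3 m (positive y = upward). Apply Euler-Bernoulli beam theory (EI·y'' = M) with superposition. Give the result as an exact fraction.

Load 1 — point force P=4 kN at a=4/3 m (b=L-a=8/3):
  y_1 = -Pa(L-x)(2Lx-a²-x²)/(6LEI)  [x>a] = -4·(4/3)·(4-(8/3))·(2·4·(8/3)-(4/3)²-(8/3)²)/(6·4·100000) = -28/759375 m
Load 2 — applied couple M₀=17 kN·m at a=3 m (b=L-a=1):
  y_2 = (M₀x³/(6L)+C₁x)/EI  [x≤a] with C₁=M₀(3b²-L²)/(6L)=-221/24 = (17·(8/3)³/(6·4)+(-221/24)·(8/3))/100000 = -901/8100000 m
Superposition: y = Σ y_i = -3599/24300000 m ≈ -0.000148 m

y(8/3) = -3599/24300000 m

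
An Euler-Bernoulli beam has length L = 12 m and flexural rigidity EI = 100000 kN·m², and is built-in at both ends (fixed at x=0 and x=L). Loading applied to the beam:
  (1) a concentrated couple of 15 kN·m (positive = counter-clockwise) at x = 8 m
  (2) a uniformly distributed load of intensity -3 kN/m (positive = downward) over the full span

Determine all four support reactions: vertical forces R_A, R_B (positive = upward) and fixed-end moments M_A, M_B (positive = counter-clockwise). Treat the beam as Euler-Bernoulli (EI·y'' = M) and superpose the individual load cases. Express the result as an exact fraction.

Load 1 — applied couple M₀=15 kN·m at a=8 m (b=L-a=4):
  R_A = 6M₀ab/L³ = 6·15·8·4/12³ = 5/3 kN
  M_A = M₀b(2a-b)/L² = 15·4·(2·8-4)/12² = 5 kN·m
  R_B = -6M₀ab/L³ = -6·15·8·4/12³ = -5/3 kN
  M_B = M₀a(2b-a)/L² = 15·8·(2·4-8)/12² = 0 kN·m
Load 2 — uniform load w=-3 kN/m over full span:
  R_A = wL/2 = (-3)·12/2 = -18 kN
  M_A = wL²/12 = (-3)·12²/12 = -36 kN·m
  R_B = wL/2 = (-3)·12/2 = -18 kN
  M_B = -wL²/12 = -(-3)·12²/12 = 36 kN·m
Superposition: R_A = -49/3 kN, M_A = -31 kN·m, R_B = -59/3 kN, M_B = 36 kN·m

R_A = -49/3 kN, M_A = -31 kN·m, R_B = -59/3 kN, M_B = 36 kN·m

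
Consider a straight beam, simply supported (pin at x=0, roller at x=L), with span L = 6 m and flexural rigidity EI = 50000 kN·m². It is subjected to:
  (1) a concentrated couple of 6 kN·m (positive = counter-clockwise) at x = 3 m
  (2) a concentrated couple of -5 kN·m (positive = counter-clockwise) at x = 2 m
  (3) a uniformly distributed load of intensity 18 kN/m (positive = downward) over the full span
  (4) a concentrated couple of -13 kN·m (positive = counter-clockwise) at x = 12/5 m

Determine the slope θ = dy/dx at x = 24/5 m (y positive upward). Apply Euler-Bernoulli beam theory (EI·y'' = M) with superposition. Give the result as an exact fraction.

θ(24/5) = 101593/37500000 rad

Load 1 — applied couple M₀=6 kN·m at a=3 m (b=L-a=3):
  θ_1 = (M₀x²/(2L)-M₀(x-a)+C₁)/EI  [x>a] with C₁=M₀(3b²-L²)/(6L)=-3/2 = (6·(24/5)²/(2·6)-6·((24/5)-3)+(-3/2))/50000 = -39/2500000 rad
Load 2 — applied couple M₀=-5 kN·m at a=2 m (b=L-a=4):
  θ_2 = (M₀x²/(2L)-M₀(x-a)+C₁)/EI  [x>a] with C₁=M₀(3b²-L²)/(6L)=-5/3 = ((-5)·(24/5)²/(2·6)-(-5)·((24/5)-2)+(-5/3))/50000 = 41/750000 rad
Load 3 — uniform load w=18 kN/m over full span:
  θ_3 = -w(L³-6Lx²+4x³)/(24EI) = -18·(6³-6·6·(24/5)²+4·(24/5)³)/(24·50000) = 8019/3125000 rad
Load 4 — applied couple M₀=-13 kN·m at a=12/5 m (b=L-a=18/5):
  θ_4 = (M₀x²/(2L)-M₀(x-a)+C₁)/EI  [x>a] with C₁=M₀(3b²-L²)/(6L)=-26/25 = ((-13)·(24/5)²/(2·6)-(-13)·((24/5)-(12/5))+(-26/25))/50000 = 13/125000 rad
Superposition: θ = Σ θ_i = 101593/37500000 rad ≈ 0.002709 rad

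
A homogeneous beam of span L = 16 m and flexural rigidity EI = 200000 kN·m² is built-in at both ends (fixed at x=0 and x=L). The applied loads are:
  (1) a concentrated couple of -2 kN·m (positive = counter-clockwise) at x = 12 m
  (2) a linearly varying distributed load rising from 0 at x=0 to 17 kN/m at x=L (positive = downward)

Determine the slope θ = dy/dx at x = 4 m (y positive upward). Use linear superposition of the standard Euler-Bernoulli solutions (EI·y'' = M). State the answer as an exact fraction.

Load 1 — applied couple M₀=-2 kN·m at a=12 m (b=L-a=4):
  θ_1 = (R_Ax²/2 - M_Ax)/EI  [x≤a] with R_A=-9/64, M_A=-5/8 = ((-9/64)·4²/2 - (-5/8)·4)/200000 = 11/1600000 rad
Load 2 — triangular load w₀=17 kN/m (0→w₀ over full span):
  θ_2 = -w₀(2x(L-x)(L-2x)(x+2L)+x²(L-x)²)/(120LEI) = -17·(2·4·(16-4)·(16-2·4)·(4+2·16)+4²·(16-4)²)/(120·16·200000) = -663/500000 rad
Superposition: θ = Σ θ_i = -10553/8000000 rad ≈ -0.001319 rad

θ(4) = -10553/8000000 rad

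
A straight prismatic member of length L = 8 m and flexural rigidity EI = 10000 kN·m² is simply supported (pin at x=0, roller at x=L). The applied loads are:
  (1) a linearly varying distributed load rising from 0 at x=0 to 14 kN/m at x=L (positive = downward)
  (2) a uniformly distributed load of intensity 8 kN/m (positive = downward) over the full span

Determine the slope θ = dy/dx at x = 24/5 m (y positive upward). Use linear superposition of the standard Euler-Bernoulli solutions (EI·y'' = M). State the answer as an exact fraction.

Load 1 — triangular load w₀=14 kN/m (0→w₀ over full span):
  θ_1 = -w₀(7L⁴-30L²x²+15x⁴)/(360LEI) = -14·(7·8⁴-30·8²·(24/5)²+15·(24/5)⁴)/(360·8·10000) = 12992/3515625 rad
Load 2 — uniform load w=8 kN/m over full span:
  θ_2 = -w(L³-6Lx²+4x³)/(24EI) = -8·(8³-6·8·(24/5)²+4·(24/5)³)/(24·10000) = 1184/234375 rad
Superposition: θ = Σ θ_i = 30752/3515625 rad ≈ 0.008747 rad

θ(24/5) = 30752/3515625 rad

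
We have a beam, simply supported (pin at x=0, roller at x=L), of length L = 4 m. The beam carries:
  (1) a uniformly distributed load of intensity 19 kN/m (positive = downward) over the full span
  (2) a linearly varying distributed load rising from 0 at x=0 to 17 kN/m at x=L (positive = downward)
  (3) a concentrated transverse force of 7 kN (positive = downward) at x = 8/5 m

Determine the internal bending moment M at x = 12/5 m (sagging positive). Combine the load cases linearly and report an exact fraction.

Load 1 — uniform load w=19 kN/m over full span:
  M_1 = wx(L-x)/2 = 19·(12/5)·(4-(12/5))/2 = 912/25 kN·m
Load 2 — triangular load w₀=17 kN/m (0→w₀ over full span):
  M_2 = w₀Lx/6 - w₀x³/(6L) = 17·4·(12/5)/6 - 17·(12/5)³/(6·4) = 2176/125 kN·m
Load 3 — point force P=7 kN at a=8/5 m (b=L-a=12/5):
  M_3 = Pa(L-x)/L  [x>a] = 7·(8/5)·(4-(12/5))/4 = 112/25 kN·m
Superposition: M = Σ M_i = 7296/125 kN·m ≈ 58.368000 kN·m

M(12/5) = 7296/125 kN·m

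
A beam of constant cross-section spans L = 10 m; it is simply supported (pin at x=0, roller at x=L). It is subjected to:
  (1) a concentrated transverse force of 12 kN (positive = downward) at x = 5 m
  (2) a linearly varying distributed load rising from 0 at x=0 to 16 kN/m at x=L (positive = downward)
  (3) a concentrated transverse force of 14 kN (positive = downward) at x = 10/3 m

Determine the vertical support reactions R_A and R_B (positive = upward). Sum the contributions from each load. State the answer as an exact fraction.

Load 1 — point force P=12 kN at a=5 m (b=L-a=5):
  R_A = Pb/L = 12·5/10 = 6 kN
  R_B = Pa/L = 12·5/10 = 6 kN
Load 2 — triangular load w₀=16 kN/m (0→w₀ over full span):
  R_A = w₀L/6 = 16·10/6 = 80/3 kN
  R_B = w₀L/3 = 16·10/3 = 160/3 kN
Load 3 — point force P=14 kN at a=10/3 m (b=L-a=20/3):
  R_A = Pb/L = 14·(20/3)/10 = 28/3 kN
  R_B = Pa/L = 14·(10/3)/10 = 14/3 kN
Superposition: R_A = 42 kN, R_B = 64 kN

R_A = 42 kN, R_B = 64 kN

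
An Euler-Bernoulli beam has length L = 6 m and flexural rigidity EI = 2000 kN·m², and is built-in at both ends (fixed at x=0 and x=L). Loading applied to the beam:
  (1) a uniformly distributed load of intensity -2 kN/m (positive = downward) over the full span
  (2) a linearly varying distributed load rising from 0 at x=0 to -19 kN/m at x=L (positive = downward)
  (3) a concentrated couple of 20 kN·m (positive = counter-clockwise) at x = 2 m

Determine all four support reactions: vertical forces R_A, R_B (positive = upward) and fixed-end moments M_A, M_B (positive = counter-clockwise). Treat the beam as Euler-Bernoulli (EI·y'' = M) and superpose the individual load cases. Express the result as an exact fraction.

R_A = -1679/90 kN, M_A = -144/5 kN·m, R_B = -4531/90 kN, M_B = 703/15 kN·m

Load 1 — uniform load w=-2 kN/m over full span:
  R_A = wL/2 = (-2)·6/2 = -6 kN
  M_A = wL²/12 = (-2)·6²/12 = -6 kN·m
  R_B = wL/2 = (-2)·6/2 = -6 kN
  M_B = -wL²/12 = -(-2)·6²/12 = 6 kN·m
Load 2 — triangular load w₀=-19 kN/m (0→w₀ over full span):
  R_A = 3w₀L/20 = 3·(-19)·6/20 = -171/10 kN
  M_A = w₀L²/30 = (-19)·6²/30 = -114/5 kN·m
  R_B = 7w₀L/20 = 7·(-19)·6/20 = -399/10 kN
  M_B = -w₀L²/20 = -(-19)·6²/20 = 171/5 kN·m
Load 3 — applied couple M₀=20 kN·m at a=2 m (b=L-a=4):
  R_A = 6M₀ab/L³ = 6·20·2·4/6³ = 40/9 kN
  M_A = M₀b(2a-b)/L² = 20·4·(2·2-4)/6² = 0 kN·m
  R_B = -6M₀ab/L³ = -6·20·2·4/6³ = -40/9 kN
  M_B = M₀a(2b-a)/L² = 20·2·(2·4-2)/6² = 20/3 kN·m
Superposition: R_A = -1679/90 kN, M_A = -144/5 kN·m, R_B = -4531/90 kN, M_B = 703/15 kN·m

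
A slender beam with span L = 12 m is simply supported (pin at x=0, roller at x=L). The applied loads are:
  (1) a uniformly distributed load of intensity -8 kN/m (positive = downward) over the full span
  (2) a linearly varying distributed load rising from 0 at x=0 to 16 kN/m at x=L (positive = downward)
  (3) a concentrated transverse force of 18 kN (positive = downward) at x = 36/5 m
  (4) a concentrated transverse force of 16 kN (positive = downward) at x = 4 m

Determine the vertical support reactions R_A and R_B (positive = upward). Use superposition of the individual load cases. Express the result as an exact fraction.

R_A = 28/15 kN, R_B = 482/15 kN

Load 1 — uniform load w=-8 kN/m over full span:
  R_A = wL/2 = (-8)·12/2 = -48 kN
  R_B = wL/2 = (-8)·12/2 = -48 kN
Load 2 — triangular load w₀=16 kN/m (0→w₀ over full span):
  R_A = w₀L/6 = 16·12/6 = 32 kN
  R_B = w₀L/3 = 16·12/3 = 64 kN
Load 3 — point force P=18 kN at a=36/5 m (b=L-a=24/5):
  R_A = Pb/L = 18·(24/5)/12 = 36/5 kN
  R_B = Pa/L = 18·(36/5)/12 = 54/5 kN
Load 4 — point force P=16 kN at a=4 m (b=L-a=8):
  R_A = Pb/L = 16·8/12 = 32/3 kN
  R_B = Pa/L = 16·4/12 = 16/3 kN
Superposition: R_A = 28/15 kN, R_B = 482/15 kN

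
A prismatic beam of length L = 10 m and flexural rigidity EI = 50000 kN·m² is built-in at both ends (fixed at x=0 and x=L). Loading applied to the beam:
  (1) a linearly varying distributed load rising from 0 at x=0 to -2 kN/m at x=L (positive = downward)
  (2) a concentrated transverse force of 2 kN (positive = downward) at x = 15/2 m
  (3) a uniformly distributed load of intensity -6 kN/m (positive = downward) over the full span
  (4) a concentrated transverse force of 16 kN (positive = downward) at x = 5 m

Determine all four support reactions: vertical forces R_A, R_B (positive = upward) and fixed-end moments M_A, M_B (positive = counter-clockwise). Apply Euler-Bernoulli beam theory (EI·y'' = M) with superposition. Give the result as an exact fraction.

R_A = -395/16 kN, M_A = -1715/48 kN·m, R_B = -437/16 kN, M_B = 595/16 kN·m

Load 1 — triangular load w₀=-2 kN/m (0→w₀ over full span):
  R_A = 3w₀L/20 = 3·(-2)·10/20 = -3 kN
  M_A = w₀L²/30 = (-2)·10²/30 = -20/3 kN·m
  R_B = 7w₀L/20 = 7·(-2)·10/20 = -7 kN
  M_B = -w₀L²/20 = -(-2)·10²/20 = 10 kN·m
Load 2 — point force P=2 kN at a=15/2 m (b=L-a=5/2):
  R_A = Pb²(3a+b)/L³ = 2·(5/2)²·(3·(15/2)+(5/2))/10³ = 5/16 kN
  M_A = Pab²/L² = 2·(15/2)·(5/2)²/10² = 15/16 kN·m
  R_B = Pa²(a+3b)/L³ = 2·(15/2)²·((15/2)+3·(5/2))/10³ = 27/16 kN
  M_B = -Pa²b/L² = -2·(15/2)²·(5/2)/10² = -45/16 kN·m
Load 3 — uniform load w=-6 kN/m over full span:
  R_A = wL/2 = (-6)·10/2 = -30 kN
  M_A = wL²/12 = (-6)·10²/12 = -50 kN·m
  R_B = wL/2 = (-6)·10/2 = -30 kN
  M_B = -wL²/12 = -(-6)·10²/12 = 50 kN·m
Load 4 — point force P=16 kN at a=5 m (b=L-a=5):
  R_A = Pb²(3a+b)/L³ = 16·5²·(3·5+5)/10³ = 8 kN
  M_A = Pab²/L² = 16·5·5²/10² = 20 kN·m
  R_B = Pa²(a+3b)/L³ = 16·5²·(5+3·5)/10³ = 8 kN
  M_B = -Pa²b/L² = -16·5²·5/10² = -20 kN·m
Superposition: R_A = -395/16 kN, M_A = -1715/48 kN·m, R_B = -437/16 kN, M_B = 595/16 kN·m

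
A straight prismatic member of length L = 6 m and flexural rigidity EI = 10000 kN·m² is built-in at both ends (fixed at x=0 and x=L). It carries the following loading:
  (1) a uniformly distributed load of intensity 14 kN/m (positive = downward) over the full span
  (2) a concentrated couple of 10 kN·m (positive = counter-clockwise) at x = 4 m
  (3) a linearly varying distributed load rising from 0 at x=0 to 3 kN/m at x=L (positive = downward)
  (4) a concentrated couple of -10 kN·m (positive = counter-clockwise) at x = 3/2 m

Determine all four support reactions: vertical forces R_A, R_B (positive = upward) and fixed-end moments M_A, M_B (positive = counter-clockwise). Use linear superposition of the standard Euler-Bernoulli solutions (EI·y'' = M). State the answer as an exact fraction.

Load 1 — uniform load w=14 kN/m over full span:
  R_A = wL/2 = 14·6/2 = 42 kN
  M_A = wL²/12 = 14·6²/12 = 42 kN·m
  R_B = wL/2 = 14·6/2 = 42 kN
  M_B = -wL²/12 = -14·6²/12 = -42 kN·m
Load 2 — applied couple M₀=10 kN·m at a=4 m (b=L-a=2):
  R_A = 6M₀ab/L³ = 6·10·4·2/6³ = 20/9 kN
  M_A = M₀b(2a-b)/L² = 10·2·(2·4-2)/6² = 10/3 kN·m
  R_B = -6M₀ab/L³ = -6·10·4·2/6³ = -20/9 kN
  M_B = M₀a(2b-a)/L² = 10·4·(2·2-4)/6² = 0 kN·m
Load 3 — triangular load w₀=3 kN/m (0→w₀ over full span):
  R_A = 3w₀L/20 = 3·3·6/20 = 27/10 kN
  M_A = w₀L²/30 = 3·6²/30 = 18/5 kN·m
  R_B = 7w₀L/20 = 7·3·6/20 = 63/10 kN
  M_B = -w₀L²/20 = -3·6²/20 = -27/5 kN·m
Load 4 — applied couple M₀=-10 kN·m at a=3/2 m (b=L-a=9/2):
  R_A = 6M₀ab/L³ = 6·(-10)·(3/2)·(9/2)/6³ = -15/8 kN
  M_A = M₀b(2a-b)/L² = (-10)·(9/2)·(2·(3/2)-(9/2))/6² = 15/8 kN·m
  R_B = -6M₀ab/L³ = -6·(-10)·(3/2)·(9/2)/6³ = 15/8 kN
  M_B = M₀a(2b-a)/L² = (-10)·(3/2)·(2·(9/2)-(3/2))/6² = -25/8 kN·m
Superposition: R_A = 16217/360 kN, M_A = 6097/120 kN·m, R_B = 17263/360 kN, M_B = -2021/40 kN·m

R_A = 16217/360 kN, M_A = 6097/120 kN·m, R_B = 17263/360 kN, M_B = -2021/40 kN·m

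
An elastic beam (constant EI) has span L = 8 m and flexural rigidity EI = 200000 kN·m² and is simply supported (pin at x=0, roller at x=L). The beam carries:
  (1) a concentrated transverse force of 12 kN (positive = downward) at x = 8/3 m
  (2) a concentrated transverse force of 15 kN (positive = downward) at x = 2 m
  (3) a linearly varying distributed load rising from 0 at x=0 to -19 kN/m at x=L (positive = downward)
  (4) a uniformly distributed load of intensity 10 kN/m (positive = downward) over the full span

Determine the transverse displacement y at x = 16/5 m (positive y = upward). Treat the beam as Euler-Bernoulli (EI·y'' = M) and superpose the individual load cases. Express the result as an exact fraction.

y(16/5) = -8912653/7031250000 m

Load 1 — point force P=12 kN at a=8/3 m (b=L-a=16/3):
  y_1 = -Pa(L-x)(2Lx-a²-x²)/(6LEI)  [x>a] = -12·(8/3)·(8-(16/5))·(2·8·(16/5)-(8/3)²-(16/5)²)/(6·8·200000) = -1904/3515625 m
Load 2 — point force P=15 kN at a=2 m (b=L-a=6):
  y_2 = -Pa(L-x)(2Lx-a²-x²)/(6LEI)  [x>a] = -15·2·(8-(16/5))·(2·8·(16/5)-2²-(16/5)²)/(6·8·200000) = -693/1250000 m
Load 3 — triangular load w₀=-19 kN/m (0→w₀ over full span):
  y_3 = -w₀x(7L⁴-10L²x²+3x⁴)/(360LEI) = -(-19)·(16/5)·(7·8⁴-10·8²·(16/5)²+3·(16/5)⁴)/(360·8·200000) = 346864/146484375 m
Load 4 — uniform load w=10 kN/m over full span:
  y_4 = -wx(L³-2Lx²+x³)/(24EI) = -10·(16/5)·(8³-2·8·(16/5)²+(16/5)³)/(24·200000) = -992/390625 m
Superposition: y = Σ y_i = -8912653/7031250000 m ≈ -0.001268 m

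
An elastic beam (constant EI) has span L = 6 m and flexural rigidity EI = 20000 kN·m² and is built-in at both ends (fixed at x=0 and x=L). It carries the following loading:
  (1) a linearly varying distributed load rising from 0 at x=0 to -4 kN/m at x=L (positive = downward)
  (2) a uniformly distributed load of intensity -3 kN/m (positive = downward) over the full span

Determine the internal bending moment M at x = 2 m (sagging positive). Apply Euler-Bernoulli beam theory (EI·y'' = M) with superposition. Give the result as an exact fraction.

Load 1 — triangular load w₀=-4 kN/m (0→w₀ over full span):
  M_1 = 3w₀Lx/20 - w₀L²/30 - w₀x³/(6L) = 3·(-4)·6·2/20 - (-4)·6²/30 - (-4)·2³/(6·6) = -68/45 kN·m
Load 2 — uniform load w=-3 kN/m over full span:
  M_2 = wLx/2 - wL²/12 - wx²/2 = (-3)·6·2/2 - (-3)·6²/12 - (-3)·2²/2 = -3 kN·m
Superposition: M = Σ M_i = -203/45 kN·m ≈ -4.511111 kN·m

M(2) = -203/45 kN·m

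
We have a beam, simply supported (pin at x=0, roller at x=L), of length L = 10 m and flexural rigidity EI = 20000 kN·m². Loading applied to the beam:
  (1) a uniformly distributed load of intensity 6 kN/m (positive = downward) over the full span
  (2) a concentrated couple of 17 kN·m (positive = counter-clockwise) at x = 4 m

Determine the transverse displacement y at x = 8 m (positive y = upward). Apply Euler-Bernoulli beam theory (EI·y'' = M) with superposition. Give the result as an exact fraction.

Load 1 — uniform load w=6 kN/m over full span:
  y_1 = -wx(L³-2Lx²+x³)/(24EI) = -6·8·(10³-2·10·8²+8³)/(24·20000) = -29/1250 m
Load 2 — applied couple M₀=17 kN·m at a=4 m (b=L-a=6):
  y_2 = (M₀x³/(6L)-M₀(x-a)²/2+C₁x)/EI  [x>a] with C₁=M₀(3b²-L²)/(6L)=34/15 = (17·8³/(6·10)-17·(8-4)²/2+(34/15)·8)/20000 = 17/12500 m
Superposition: y = Σ y_i = -273/12500 m ≈ -0.021840 m

y(8) = -273/12500 m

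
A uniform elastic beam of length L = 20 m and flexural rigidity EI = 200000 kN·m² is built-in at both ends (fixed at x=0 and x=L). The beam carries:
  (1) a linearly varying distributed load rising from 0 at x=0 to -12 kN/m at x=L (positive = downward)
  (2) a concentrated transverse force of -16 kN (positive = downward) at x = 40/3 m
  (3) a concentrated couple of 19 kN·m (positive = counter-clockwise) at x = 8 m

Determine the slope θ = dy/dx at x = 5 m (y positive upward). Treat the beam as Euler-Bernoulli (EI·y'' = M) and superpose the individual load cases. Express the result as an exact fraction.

Load 1 — triangular load w₀=-12 kN/m (0→w₀ over full span):
  θ_1 = -w₀(2x(L-x)(L-2x)(x+2L)+x²(L-x)²)/(120LEI) = -(-12)·(2·5·(20-5)·(20-2·5)·(5+2·20)+5²·(20-5)²)/(120·20·200000) = 117/64000 rad
Load 2 — point force P=-16 kN at a=40/3 m (b=L-a=20/3):
  θ_2 = -Pb²x(2aL-(3a+b)x)/(2L³EI)  [x≤a] = -(-16)·(20/3)²·5·(2·(40/3)·20-(3·(40/3)+(20/3))·5)/(2·20³·200000) = 1/3000 rad
Load 3 — applied couple M₀=19 kN·m at a=8 m (b=L-a=12):
  θ_3 = (R_Ax²/2 - M_Ax)/EI  [x≤a] with R_A=171/125, M_A=57/25 = ((171/125)·5²/2 - (57/25)·5)/200000 = 57/2000000 rad
Superposition: θ = Σ θ_i = 52559/24000000 rad ≈ 0.002190 rad

θ(5) = 52559/24000000 rad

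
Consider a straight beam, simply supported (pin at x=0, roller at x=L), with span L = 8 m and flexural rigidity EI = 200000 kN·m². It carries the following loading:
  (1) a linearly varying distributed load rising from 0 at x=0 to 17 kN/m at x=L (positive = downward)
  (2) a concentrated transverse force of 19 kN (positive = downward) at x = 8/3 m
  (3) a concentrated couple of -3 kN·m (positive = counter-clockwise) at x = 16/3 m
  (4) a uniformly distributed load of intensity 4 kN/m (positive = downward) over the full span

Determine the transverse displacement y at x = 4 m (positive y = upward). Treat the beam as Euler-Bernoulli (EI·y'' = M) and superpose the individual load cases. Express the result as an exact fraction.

Load 1 — triangular load w₀=17 kN/m (0→w₀ over full span):
  y_1 = -w₀x(7L⁴-10L²x²+3x⁴)/(360LEI) = -17·4·(7·8⁴-10·8²·4²+3·4⁴)/(360·8·200000) = -17/7500 m
Load 2 — point force P=19 kN at a=8/3 m (b=L-a=16/3):
  y_2 = -Pa(L-x)(2Lx-a²-x²)/(6LEI)  [x>a] = -19·(8/3)·(8-4)·(2·8·4-(8/3)²-4²)/(6·8·200000) = -437/506250 m
Load 3 — applied couple M₀=-3 kN·m at a=16/3 m (b=L-a=8/3):
  y_3 = (M₀x³/(6L)+C₁x)/EI  [x≤a] with C₁=M₀(3b²-L²)/(6L)=8/3 = ((-3)·4³/(6·8)+(8/3)·4)/200000 = 1/30000 m
Load 4 — uniform load w=4 kN/m over full span:
  y_4 = -wx(L³-2Lx²+x³)/(24EI) = -4·4·(8³-2·8·4²+4³)/(24·200000) = -2/1875 m
Superposition: y = Σ y_i = -16861/4050000 m ≈ -0.004163 m

y(4) = -16861/4050000 m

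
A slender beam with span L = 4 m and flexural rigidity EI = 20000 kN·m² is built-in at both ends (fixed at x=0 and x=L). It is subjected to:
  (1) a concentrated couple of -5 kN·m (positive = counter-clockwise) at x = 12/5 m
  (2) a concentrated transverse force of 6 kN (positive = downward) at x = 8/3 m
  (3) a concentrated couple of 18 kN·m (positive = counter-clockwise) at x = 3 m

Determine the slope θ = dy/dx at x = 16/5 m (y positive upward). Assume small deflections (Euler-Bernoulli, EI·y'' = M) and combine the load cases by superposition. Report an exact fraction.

θ(16/5) = 397/1406250 rad

Load 1 — applied couple M₀=-5 kN·m at a=12/5 m (b=L-a=8/5):
  θ_1 = (R_Ax²/2 - M_Ax - M₀(x-a))/EI  [x>a] with R_A=-9/5, M_A=-8/5 = ((-9/5)·(16/5)²/2 - (-8/5)·(16/5) - (-5)·((16/5)-(12/5)))/20000 = -3/625000 rad
Load 2 — point force P=6 kN at a=8/3 m (b=L-a=4/3):
  θ_2 = Pa²(L-x)(2bL-(3b+a)(L-x))/(2L³EI)  [x>a] = 6·(8/3)²·(4-(16/5))·(2·(4/3)·4-(3·(4/3)+(8/3))·(4-(16/5)))/(2·4³·20000) = 2/28125 rad
Load 3 — applied couple M₀=18 kN·m at a=3 m (b=L-a=1):
  θ_3 = (R_Ax²/2 - M_Ax - M₀(x-a))/EI  [x>a] with R_A=81/16, M_A=45/8 = ((81/16)·(16/5)²/2 - (45/8)·(16/5) - 18·((16/5)-3))/20000 = 27/125000 rad
Superposition: θ = Σ θ_i = 397/1406250 rad ≈ 0.000282 rad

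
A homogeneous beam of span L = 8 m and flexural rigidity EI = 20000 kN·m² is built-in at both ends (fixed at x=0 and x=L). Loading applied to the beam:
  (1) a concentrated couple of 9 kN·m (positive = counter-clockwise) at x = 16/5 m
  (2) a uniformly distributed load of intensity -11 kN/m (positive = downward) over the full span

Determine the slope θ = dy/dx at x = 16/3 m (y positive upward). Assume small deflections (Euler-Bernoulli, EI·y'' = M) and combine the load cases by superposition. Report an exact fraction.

θ(16/3) = -4643/2531250 rad

Load 1 — applied couple M₀=9 kN·m at a=16/5 m (b=L-a=24/5):
  θ_1 = (R_Ax²/2 - M_Ax - M₀(x-a))/EI  [x>a] with R_A=81/50, M_A=27/25 = ((81/50)·(16/3)²/2 - (27/25)·(16/3) - 9·((16/3)-(16/5)))/20000 = -3/31250 rad
Load 2 — uniform load w=-11 kN/m over full span:
  θ_2 = -wx(L-x)(L-2x)/(12EI) = -(-11)·(16/3)·(8-(16/3))·(8-2·(16/3))/(12·20000) = -88/50625 rad
Superposition: θ = Σ θ_i = -4643/2531250 rad ≈ -0.001834 rad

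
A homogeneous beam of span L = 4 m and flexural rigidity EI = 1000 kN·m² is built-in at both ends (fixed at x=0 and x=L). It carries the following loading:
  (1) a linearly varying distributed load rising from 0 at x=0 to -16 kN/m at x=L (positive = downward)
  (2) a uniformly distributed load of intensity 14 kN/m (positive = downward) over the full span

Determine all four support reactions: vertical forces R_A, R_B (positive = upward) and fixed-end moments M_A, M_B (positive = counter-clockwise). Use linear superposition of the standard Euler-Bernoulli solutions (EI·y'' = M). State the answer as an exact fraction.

Load 1 — triangular load w₀=-16 kN/m (0→w₀ over full span):
  R_A = 3w₀L/20 = 3·(-16)·4/20 = -48/5 kN
  M_A = w₀L²/30 = (-16)·4²/30 = -128/15 kN·m
  R_B = 7w₀L/20 = 7·(-16)·4/20 = -112/5 kN
  M_B = -w₀L²/20 = -(-16)·4²/20 = 64/5 kN·m
Load 2 — uniform load w=14 kN/m over full span:
  R_A = wL/2 = 14·4/2 = 28 kN
  M_A = wL²/12 = 14·4²/12 = 56/3 kN·m
  R_B = wL/2 = 14·4/2 = 28 kN
  M_B = -wL²/12 = -14·4²/12 = -56/3 kN·m
Superposition: R_A = 92/5 kN, M_A = 152/15 kN·m, R_B = 28/5 kN, M_B = -88/15 kN·m

R_A = 92/5 kN, M_A = 152/15 kN·m, R_B = 28/5 kN, M_B = -88/15 kN·m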